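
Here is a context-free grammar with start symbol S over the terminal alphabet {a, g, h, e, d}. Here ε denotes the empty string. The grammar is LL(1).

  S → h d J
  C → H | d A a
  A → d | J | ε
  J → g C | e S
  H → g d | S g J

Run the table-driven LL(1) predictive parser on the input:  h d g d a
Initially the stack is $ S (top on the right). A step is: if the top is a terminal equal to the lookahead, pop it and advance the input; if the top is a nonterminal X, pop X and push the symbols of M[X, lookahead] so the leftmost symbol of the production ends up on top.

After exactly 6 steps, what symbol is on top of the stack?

d

step 1: stack=$ S  input=h d g d a $  — expand S → h d J
step 2: stack=$ J d h  input=h d g d a $  — match h
step 3: stack=$ J d  input=d g d a $  — match d
step 4: stack=$ J  input=g d a $  — expand J → g C
step 5: stack=$ C g  input=g d a $  — match g
step 6: stack=$ C  input=d a $  — expand C → d A a
Stack after step 6: $ a A d (top = d).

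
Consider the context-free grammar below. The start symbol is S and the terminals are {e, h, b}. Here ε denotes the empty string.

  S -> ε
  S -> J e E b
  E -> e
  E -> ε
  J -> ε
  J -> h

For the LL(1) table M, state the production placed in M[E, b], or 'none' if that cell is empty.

E -> ε

FIRST(E) = {ε, e}
FIRST(J) = {ε, h}
FIRST(S) = {ε, e, h}  (via J e E b)
FOLLOW(S) includes $ since S is the start symbol.
FOLLOW(E): in S->J e E b, E is followed by b with FIRST {b}. Thus FOLLOW(E) = {b}.
For E -> e: FIRST(e) = {e}, so it goes in M[E, t] for t ∈ {e}.
For E -> ε: FIRST(ε) = {ε}, so it goes in M[E, t] for t ∈ {}; since ε ∈ FIRST, also for every t ∈ FOLLOW(E) = {b}.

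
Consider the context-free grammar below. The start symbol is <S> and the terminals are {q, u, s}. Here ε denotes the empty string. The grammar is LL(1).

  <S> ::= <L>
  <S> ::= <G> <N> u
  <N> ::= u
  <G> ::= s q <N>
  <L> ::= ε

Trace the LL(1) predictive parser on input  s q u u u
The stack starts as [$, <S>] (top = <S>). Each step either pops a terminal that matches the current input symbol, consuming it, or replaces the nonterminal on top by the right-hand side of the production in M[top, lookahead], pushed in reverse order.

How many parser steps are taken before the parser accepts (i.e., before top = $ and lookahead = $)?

9

step 1: stack=$ <S>  input=s q u u u $  — expand <S> ::= <G> <N> u
step 2: stack=$ u <N> <G>  input=s q u u u $  — expand <G> ::= s q <N>
step 3: stack=$ u <N> <N> q s  input=s q u u u $  — match s
step 4: stack=$ u <N> <N> q  input=q u u u $  — match q
step 5: stack=$ u <N> <N>  input=u u u $  — expand <N> ::= u
step 6: stack=$ u <N> u  input=u u u $  — match u
step 7: stack=$ u <N>  input=u u $  — expand <N> ::= u
step 8: stack=$ u u  input=u u $  — match u
step 9: stack=$ u  input=u $  — match u
Accept reached after 9 steps.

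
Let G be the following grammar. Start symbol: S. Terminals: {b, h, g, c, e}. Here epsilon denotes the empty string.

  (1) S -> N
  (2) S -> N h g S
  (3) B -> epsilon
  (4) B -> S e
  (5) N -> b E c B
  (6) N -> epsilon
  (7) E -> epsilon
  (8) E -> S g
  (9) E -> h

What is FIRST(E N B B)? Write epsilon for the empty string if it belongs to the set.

{epsilon, b, e, g, h}

FIRST(N) = {epsilon, b}
FIRST(S) = {epsilon, b, h}  (via N, N h g S)
FIRST(B) = {epsilon, b, e, h}  (via S e)
FIRST(E) = {epsilon, b, g, h}  (via S g)
FIRST(E N B B): take FIRST of each symbol in turn, carrying on past any symbol whose FIRST contains epsilon; result {epsilon, b, e, g, h}.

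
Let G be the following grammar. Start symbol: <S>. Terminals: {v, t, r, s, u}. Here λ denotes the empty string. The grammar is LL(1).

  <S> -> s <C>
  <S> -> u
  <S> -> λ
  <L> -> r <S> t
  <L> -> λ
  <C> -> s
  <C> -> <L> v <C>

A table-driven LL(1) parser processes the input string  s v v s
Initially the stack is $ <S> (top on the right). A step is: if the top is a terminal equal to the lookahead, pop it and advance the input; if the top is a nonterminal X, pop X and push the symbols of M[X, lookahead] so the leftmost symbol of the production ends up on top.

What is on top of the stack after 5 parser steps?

<C>

step 1: stack=$ <S>  input=s v v s $  — expand <S> -> s <C>
step 2: stack=$ <C> s  input=s v v s $  — match s
step 3: stack=$ <C>  input=v v s $  — expand <C> -> <L> v <C>
step 4: stack=$ <C> v <L>  input=v v s $  — expand <L> -> λ
step 5: stack=$ <C> v  input=v v s $  — match v
Stack after step 5: $ <C> (top = <C>).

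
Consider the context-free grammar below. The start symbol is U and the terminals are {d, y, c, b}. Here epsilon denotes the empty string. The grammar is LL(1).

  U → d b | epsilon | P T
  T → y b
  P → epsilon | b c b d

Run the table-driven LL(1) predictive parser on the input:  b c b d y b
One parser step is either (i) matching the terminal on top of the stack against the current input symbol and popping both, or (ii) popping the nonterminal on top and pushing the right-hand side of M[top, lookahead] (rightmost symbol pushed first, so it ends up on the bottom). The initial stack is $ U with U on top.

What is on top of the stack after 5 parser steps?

     Stack        Input          Action
  1  $ U          b c b d y b $  expand U → P T
  2  $ T P        b c b d y b $  expand P → b c b d
  3  $ T d b c b  b c b d y b $  match b
  4  $ T d b c    c b d y b $    match c
  5  $ T d b      b d y b $      match b
Stack after step 5: $ T d (top = d).

d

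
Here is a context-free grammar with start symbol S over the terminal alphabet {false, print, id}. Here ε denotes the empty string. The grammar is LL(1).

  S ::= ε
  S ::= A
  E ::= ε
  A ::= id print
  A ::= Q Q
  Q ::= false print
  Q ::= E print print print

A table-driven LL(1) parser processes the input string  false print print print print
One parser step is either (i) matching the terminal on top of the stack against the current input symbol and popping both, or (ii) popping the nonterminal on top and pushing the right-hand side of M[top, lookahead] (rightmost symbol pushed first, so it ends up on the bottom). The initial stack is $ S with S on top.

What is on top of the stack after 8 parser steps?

print

     Stack                  Input                            Action
  1  $ S                    false print print print print $  expand S ::= A
  2  $ A                    false print print print print $  expand A ::= Q Q
  3  $ Q Q                  false print print print print $  expand Q ::= false print
  4  $ Q print false        false print print print print $  match false
  5  $ Q print              print print print print $        match print
  6  $ Q                    print print print $              expand Q ::= E print print print
  7  $ print print print E  print print print $              expand E ::= ε
  8  $ print print print    print print print $              match print
Stack after step 8: $ print print (top = print).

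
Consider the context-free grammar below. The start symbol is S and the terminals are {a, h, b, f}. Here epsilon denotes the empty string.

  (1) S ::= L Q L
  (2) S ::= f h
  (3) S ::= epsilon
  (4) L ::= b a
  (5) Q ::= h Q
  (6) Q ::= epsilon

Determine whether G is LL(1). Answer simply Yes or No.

Yes

FIRST(S) = {epsilon, b, f}
FIRST(L) = {b}
FIRST(Q) = {epsilon, h}
FOLLOW(S) = {$}
FOLLOW(L) = {$, b, h}
FOLLOW(Q) = {b}
Each cell of M receives at most one production.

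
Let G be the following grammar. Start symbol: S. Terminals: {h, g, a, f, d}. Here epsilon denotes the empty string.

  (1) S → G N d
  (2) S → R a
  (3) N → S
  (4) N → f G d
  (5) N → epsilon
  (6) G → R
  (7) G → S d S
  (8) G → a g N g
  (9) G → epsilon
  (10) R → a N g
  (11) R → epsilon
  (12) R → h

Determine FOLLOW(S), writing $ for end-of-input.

{$, a, d, f, g, h}

FIRST(R): from R→a N g we get {a}; from R→epsilon we get {epsilon}; from R→h we get {h}. So FIRST(R) = {epsilon, a, h}.
FIRST(S): from S→G N d we get {a, d, f, h}; from S→R a we get {a, h}. So FIRST(S) = {a, d, f, h}.
FIRST(N): from N→S we get {a, d, f, h}; from N→f G d we get {f}; from N→epsilon we get {epsilon}. So FIRST(N) = {epsilon, a, d, f, h}.
FIRST(G): from G→R we get {epsilon, a, h}; from G→S d S we get {a, d, f, h}; from G→a g N g we get {a}; from G→epsilon we get {epsilon}. So FIRST(G) = {epsilon, a, d, f, h}.
FOLLOW(S) includes $ since S is the start symbol.
FOLLOW(N): in S→G N d, N is followed by d with FIRST {d}; in G→a g N g, N is followed by g with FIRST {g}; in R→a N g, N is followed by g with FIRST {g}. Thus FOLLOW(N) = {d, g}.
FOLLOW(G): in S→G N d, G is followed by N d with FIRST {a, d, f, h}; in N→f G d, G is followed by d with FIRST {d}. Thus FOLLOW(G) = {a, d, f, h}.
FOLLOW(S): in N→S, the suffix after S is empty, so FOLLOW(S) ⊇ FOLLOW(N) = {d, g}; in G→S d S (occurrence 1), S is followed by d S with FIRST {d}; in G→S d S (occurrence 2), the suffix after S is empty, so FOLLOW(S) ⊇ FOLLOW(G) = {a, d, f, h}. Thus FOLLOW(S) = {$, a, d, f, g, h}.
FOLLOW(R): in S→R a, R is followed by a with FIRST {a}; in G→R, the suffix after R is empty, so FOLLOW(R) ⊇ FOLLOW(G) = {a, d, f, h}. Thus FOLLOW(R) = {a, d, f, h}.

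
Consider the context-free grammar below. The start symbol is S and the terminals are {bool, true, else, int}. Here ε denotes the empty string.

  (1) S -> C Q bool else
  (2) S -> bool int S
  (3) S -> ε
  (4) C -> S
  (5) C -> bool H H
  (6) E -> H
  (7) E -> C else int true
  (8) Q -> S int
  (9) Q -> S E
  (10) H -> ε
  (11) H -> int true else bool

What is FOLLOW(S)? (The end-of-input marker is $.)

FIRST(H) = {ε, int}
FIRST(S) = {ε, bool, else, int}  (via C Q bool else)
FIRST(C) = {ε, bool, else, int}  (via S)
FIRST(E) = {ε, bool, else, int}  (via H, C else int true)
FIRST(Q) = {ε, bool, else, int}  (via S int, S E)
FOLLOW(S) includes $ since S is the start symbol.
FOLLOW(C): in S->C Q bool else, C is followed by Q bool else with FIRST {bool, else, int}; in E->C else int true, C is followed by else int true with FIRST {else}. Thus FOLLOW(C) = {bool, else, int}.
FOLLOW(Q): in S->C Q bool else, Q is followed by bool else with FIRST {bool}. Thus FOLLOW(Q) = {bool}.
FOLLOW(S): in S->bool int S, the suffix after S is empty (adds nothing new); in C->S, the suffix after S is empty, so FOLLOW(S) ⊇ FOLLOW(C) = {bool, else, int}; in Q->S int, S is followed by int with FIRST {int}; in Q->S E, S is followed by E with FIRST {ε, bool, else, int}; in Q->S E, the suffix after S is nullable, so FOLLOW(S) ⊇ FOLLOW(Q) = {bool}. Thus FOLLOW(S) = {$, bool, else, int}.
FOLLOW(E): in Q->S E, the suffix after E is empty, so FOLLOW(E) ⊇ FOLLOW(Q) = {bool}. Thus FOLLOW(E) = {bool}.
FOLLOW(H): in C->bool H H (occurrence 1), H is followed by H with FIRST {ε, int}; in C->bool H H (occurrence 1), the suffix after H is nullable, so FOLLOW(H) ⊇ FOLLOW(C) = {bool, else, int}; in C->bool H H (occurrence 2), the suffix after H is empty, so FOLLOW(H) ⊇ FOLLOW(C) = {bool, else, int}; in E->H, the suffix after H is empty, so FOLLOW(H) ⊇ FOLLOW(E) = {bool}. Thus FOLLOW(H) = {bool, else, int}.

{$, bool, else, int}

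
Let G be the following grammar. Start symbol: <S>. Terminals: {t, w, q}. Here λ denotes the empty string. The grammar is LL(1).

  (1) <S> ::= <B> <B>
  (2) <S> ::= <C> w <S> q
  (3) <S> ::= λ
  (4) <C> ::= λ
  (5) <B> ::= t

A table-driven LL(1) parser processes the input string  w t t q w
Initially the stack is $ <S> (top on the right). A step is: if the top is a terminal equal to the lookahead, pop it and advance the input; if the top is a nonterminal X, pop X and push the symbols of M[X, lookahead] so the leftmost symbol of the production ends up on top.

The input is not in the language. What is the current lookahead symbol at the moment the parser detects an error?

w

step 1: stack=$ <S>  input=w t t q w $  — expand <S> ::= <C> w <S> q
step 2: stack=$ q <S> w <C>  input=w t t q w $  — expand <C> ::= λ
step 3: stack=$ q <S> w  input=w t t q w $  — match w
step 4: stack=$ q <S>  input=t t q w $  — expand <S> ::= <B> <B>
step 5: stack=$ q <B> <B>  input=t t q w $  — expand <B> ::= t
step 6: stack=$ q <B> t  input=t t q w $  — match t
step 7: stack=$ q <B>  input=t q w $  — expand <B> ::= t
step 8: stack=$ q t  input=t q w $  — match t
step 9: stack=$ q  input=q w $  — match q
step 10: stack=$  input=w $  — error: stack empty but input remains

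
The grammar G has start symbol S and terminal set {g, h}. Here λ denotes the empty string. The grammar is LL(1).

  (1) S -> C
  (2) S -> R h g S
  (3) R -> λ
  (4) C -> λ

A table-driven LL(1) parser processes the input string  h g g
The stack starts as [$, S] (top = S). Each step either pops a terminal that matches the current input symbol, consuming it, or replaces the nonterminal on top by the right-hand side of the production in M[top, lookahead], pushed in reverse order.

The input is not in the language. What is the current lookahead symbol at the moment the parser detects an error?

step 1: stack=$ S  input=h g g $  — expand S -> R h g S
step 2: stack=$ S g h R  input=h g g $  — expand R -> λ
step 3: stack=$ S g h  input=h g g $  — match h
step 4: stack=$ S g  input=g g $  — match g
step 5: stack=$ S  input=g $  — error: M[S, g] is empty

g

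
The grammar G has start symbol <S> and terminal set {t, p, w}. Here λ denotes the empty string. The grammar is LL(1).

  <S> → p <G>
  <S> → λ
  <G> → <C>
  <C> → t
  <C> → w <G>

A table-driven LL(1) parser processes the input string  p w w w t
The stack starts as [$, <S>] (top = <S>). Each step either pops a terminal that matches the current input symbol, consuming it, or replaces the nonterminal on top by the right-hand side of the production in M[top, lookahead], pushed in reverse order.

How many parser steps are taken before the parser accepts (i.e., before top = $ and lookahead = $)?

14

step 1: stack=$ <S>  input=p w w w t $  — expand <S> → p <G>
step 2: stack=$ <G> p  input=p w w w t $  — match p
step 3: stack=$ <G>  input=w w w t $  — expand <G> → <C>
step 4: stack=$ <C>  input=w w w t $  — expand <C> → w <G>
step 5: stack=$ <G> w  input=w w w t $  — match w
step 6: stack=$ <G>  input=w w t $  — expand <G> → <C>
step 7: stack=$ <C>  input=w w t $  — expand <C> → w <G>
step 8: stack=$ <G> w  input=w w t $  — match w
step 9: stack=$ <G>  input=w t $  — expand <G> → <C>
step 10: stack=$ <C>  input=w t $  — expand <C> → w <G>
step 11: stack=$ <G> w  input=w t $  — match w
step 12: stack=$ <G>  input=t $  — expand <G> → <C>
step 13: stack=$ <C>  input=t $  — expand <C> → t
step 14: stack=$ t  input=t $  — match t
Accept reached after 14 steps.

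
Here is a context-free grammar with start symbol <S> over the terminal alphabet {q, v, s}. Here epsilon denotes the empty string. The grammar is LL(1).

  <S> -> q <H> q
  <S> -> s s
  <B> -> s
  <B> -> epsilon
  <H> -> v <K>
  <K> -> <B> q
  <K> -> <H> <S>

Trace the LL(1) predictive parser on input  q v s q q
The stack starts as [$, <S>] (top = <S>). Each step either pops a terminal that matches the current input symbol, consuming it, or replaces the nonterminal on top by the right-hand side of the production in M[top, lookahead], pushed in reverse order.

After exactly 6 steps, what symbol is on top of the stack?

s

step 1: stack=$ <S>  input=q v s q q $  — expand <S> -> q <H> q
step 2: stack=$ q <H> q  input=q v s q q $  — match q
step 3: stack=$ q <H>  input=v s q q $  — expand <H> -> v <K>
step 4: stack=$ q <K> v  input=v s q q $  — match v
step 5: stack=$ q <K>  input=s q q $  — expand <K> -> <B> q
step 6: stack=$ q q <B>  input=s q q $  — expand <B> -> s
Stack after step 6: $ q q s (top = s).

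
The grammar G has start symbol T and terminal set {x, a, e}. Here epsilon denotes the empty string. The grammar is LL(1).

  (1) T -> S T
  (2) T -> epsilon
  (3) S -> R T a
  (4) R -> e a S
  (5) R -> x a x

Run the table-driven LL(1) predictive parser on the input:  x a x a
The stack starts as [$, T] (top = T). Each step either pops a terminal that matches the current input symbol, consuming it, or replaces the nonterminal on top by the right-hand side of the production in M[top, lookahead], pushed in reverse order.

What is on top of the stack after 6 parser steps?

T

     Stack          Input      Action
  1  $ T            x a x a $  expand T -> S T
  2  $ T S          x a x a $  expand S -> R T a
  3  $ T a T R      x a x a $  expand R -> x a x
  4  $ T a T x a x  x a x a $  match x
  5  $ T a T x a    a x a $    match a
  6  $ T a T x      x a $      match x
Stack after step 6: $ T a T (top = T).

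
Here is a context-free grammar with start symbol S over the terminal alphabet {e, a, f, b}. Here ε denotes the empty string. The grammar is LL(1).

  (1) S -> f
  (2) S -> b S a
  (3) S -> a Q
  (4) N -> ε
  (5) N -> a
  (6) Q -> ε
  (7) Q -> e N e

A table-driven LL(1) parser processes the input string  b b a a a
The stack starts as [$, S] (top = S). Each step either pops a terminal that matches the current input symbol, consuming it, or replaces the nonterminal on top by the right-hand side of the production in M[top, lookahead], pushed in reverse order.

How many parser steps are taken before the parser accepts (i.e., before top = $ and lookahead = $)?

step 1: stack=$ S  input=b b a a a $  — expand S -> b S a
step 2: stack=$ a S b  input=b b a a a $  — match b
step 3: stack=$ a S  input=b a a a $  — expand S -> b S a
step 4: stack=$ a a S b  input=b a a a $  — match b
step 5: stack=$ a a S  input=a a a $  — expand S -> a Q
step 6: stack=$ a a Q a  input=a a a $  — match a
step 7: stack=$ a a Q  input=a a $  — expand Q -> ε
step 8: stack=$ a a  input=a a $  — match a
step 9: stack=$ a  input=a $  — match a
Accept reached after 9 steps.

9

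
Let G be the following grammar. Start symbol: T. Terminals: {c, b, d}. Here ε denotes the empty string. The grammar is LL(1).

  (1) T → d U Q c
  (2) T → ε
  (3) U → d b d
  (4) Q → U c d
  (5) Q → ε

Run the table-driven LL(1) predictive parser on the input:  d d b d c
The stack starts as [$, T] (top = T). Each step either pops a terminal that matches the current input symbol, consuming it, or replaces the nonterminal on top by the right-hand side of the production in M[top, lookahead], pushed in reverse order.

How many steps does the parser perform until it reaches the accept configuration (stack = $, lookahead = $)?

8

step 1: stack=$ T  input=d d b d c $  — expand T → d U Q c
step 2: stack=$ c Q U d  input=d d b d c $  — match d
step 3: stack=$ c Q U  input=d b d c $  — expand U → d b d
step 4: stack=$ c Q d b d  input=d b d c $  — match d
step 5: stack=$ c Q d b  input=b d c $  — match b
step 6: stack=$ c Q d  input=d c $  — match d
step 7: stack=$ c Q  input=c $  — expand Q → ε
step 8: stack=$ c  input=c $  — match c
Accept reached after 8 steps.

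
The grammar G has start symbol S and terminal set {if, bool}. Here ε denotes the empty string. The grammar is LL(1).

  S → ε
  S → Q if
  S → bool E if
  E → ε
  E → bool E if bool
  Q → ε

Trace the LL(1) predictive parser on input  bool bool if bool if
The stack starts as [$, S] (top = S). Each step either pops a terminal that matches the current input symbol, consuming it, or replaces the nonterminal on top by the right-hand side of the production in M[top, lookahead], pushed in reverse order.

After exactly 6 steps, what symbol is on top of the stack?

bool

     Stack                Input                   Action
  1  $ S                  bool bool if bool if $  expand S → bool E if
  2  $ if E bool          bool bool if bool if $  match bool
  3  $ if E               bool if bool if $       expand E → bool E if bool
  4  $ if bool if E bool  bool if bool if $       match bool
  5  $ if bool if E       if bool if $            expand E → ε
  6  $ if bool if         if bool if $            match if
Stack after step 6: $ if bool (top = bool).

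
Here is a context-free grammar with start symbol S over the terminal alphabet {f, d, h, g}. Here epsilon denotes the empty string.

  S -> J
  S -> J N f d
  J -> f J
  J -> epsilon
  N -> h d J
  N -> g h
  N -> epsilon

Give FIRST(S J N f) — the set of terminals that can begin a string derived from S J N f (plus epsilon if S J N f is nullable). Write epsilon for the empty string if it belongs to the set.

{f, g, h}

FIRST(J): from J->f J we get {f}; from J->epsilon we get {epsilon}. So FIRST(J) = {epsilon, f}.
FIRST(N): from N->h d J we get {h}; from N->g h we get {g}; from N->epsilon we get {epsilon}. So FIRST(N) = {epsilon, g, h}.
FIRST(S): from S->J we get {epsilon, f}; from S->J N f d we get {f, g, h}. So FIRST(S) = {epsilon, f, g, h}.
FIRST(S J N f): take FIRST of each symbol in turn, carrying on past any symbol whose FIRST contains epsilon; result {f, g, h}.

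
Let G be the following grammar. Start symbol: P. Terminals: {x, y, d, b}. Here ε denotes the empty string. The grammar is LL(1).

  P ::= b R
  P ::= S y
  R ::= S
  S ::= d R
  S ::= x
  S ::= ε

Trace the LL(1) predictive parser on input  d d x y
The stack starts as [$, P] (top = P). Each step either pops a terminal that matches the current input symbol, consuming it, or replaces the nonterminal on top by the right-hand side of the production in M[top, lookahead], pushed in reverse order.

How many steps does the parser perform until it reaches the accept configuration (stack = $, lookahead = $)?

10

step 1: stack=$ P  input=d d x y $  — expand P ::= S y
step 2: stack=$ y S  input=d d x y $  — expand S ::= d R
step 3: stack=$ y R d  input=d d x y $  — match d
step 4: stack=$ y R  input=d x y $  — expand R ::= S
step 5: stack=$ y S  input=d x y $  — expand S ::= d R
step 6: stack=$ y R d  input=d x y $  — match d
step 7: stack=$ y R  input=x y $  — expand R ::= S
step 8: stack=$ y S  input=x y $  — expand S ::= x
step 9: stack=$ y x  input=x y $  — match x
step 10: stack=$ y  input=y $  — match y
Accept reached after 10 steps.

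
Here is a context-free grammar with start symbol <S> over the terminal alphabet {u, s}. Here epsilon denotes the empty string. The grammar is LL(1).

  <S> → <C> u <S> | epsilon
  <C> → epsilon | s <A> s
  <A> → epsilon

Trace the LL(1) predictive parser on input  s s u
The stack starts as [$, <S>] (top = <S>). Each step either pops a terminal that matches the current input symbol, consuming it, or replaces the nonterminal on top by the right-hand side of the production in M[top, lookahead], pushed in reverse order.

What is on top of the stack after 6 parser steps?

<S>

step 1: stack=$ <S>  input=s s u $  — expand <S> → <C> u <S>
step 2: stack=$ <S> u <C>  input=s s u $  — expand <C> → s <A> s
step 3: stack=$ <S> u s <A> s  input=s s u $  — match s
step 4: stack=$ <S> u s <A>  input=s u $  — expand <A> → epsilon
step 5: stack=$ <S> u s  input=s u $  — match s
step 6: stack=$ <S> u  input=u $  — match u
Stack after step 6: $ <S> (top = <S>).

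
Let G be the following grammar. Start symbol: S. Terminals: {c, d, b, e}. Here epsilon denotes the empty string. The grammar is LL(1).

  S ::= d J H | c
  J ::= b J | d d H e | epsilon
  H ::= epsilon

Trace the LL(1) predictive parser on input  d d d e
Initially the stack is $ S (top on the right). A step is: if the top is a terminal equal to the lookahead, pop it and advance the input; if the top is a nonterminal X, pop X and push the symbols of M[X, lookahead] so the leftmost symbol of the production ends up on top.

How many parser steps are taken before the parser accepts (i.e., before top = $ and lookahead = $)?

     Stack        Input      Action
  1  $ S          d d d e $  expand S ::= d J H
  2  $ H J d      d d d e $  match d
  3  $ H J        d d e $    expand J ::= d d H e
  4  $ H e H d d  d d e $    match d
  5  $ H e H d    d e $      match d
  6  $ H e H      e $        expand H ::= epsilon
  7  $ H e        e $        match e
  8  $ H          $          expand H ::= epsilon
Accept reached after 8 steps.

8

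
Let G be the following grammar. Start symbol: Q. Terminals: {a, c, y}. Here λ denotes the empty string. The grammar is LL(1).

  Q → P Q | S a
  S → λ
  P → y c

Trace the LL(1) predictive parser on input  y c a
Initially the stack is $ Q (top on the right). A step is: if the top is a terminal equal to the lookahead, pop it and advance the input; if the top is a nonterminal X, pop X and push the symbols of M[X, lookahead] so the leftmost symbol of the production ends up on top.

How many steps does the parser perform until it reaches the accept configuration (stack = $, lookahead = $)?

     Stack    Input    Action
  1  $ Q      y c a $  expand Q → P Q
  2  $ Q P    y c a $  expand P → y c
  3  $ Q c y  y c a $  match y
  4  $ Q c    c a $    match c
  5  $ Q      a $      expand Q → S a
  6  $ a S    a $      expand S → λ
  7  $ a      a $      match a
Accept reached after 7 steps.

7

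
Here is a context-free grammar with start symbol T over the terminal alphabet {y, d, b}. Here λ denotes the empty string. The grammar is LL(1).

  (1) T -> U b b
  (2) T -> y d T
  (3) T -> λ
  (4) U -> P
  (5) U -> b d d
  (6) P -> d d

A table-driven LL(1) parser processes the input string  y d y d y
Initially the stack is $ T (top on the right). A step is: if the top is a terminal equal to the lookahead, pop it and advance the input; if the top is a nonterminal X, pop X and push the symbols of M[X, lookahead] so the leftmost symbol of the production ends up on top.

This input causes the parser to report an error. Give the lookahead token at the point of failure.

step 1: stack=$ T  input=y d y d y $  — expand T -> y d T
step 2: stack=$ T d y  input=y d y d y $  — match y
step 3: stack=$ T d  input=d y d y $  — match d
step 4: stack=$ T  input=y d y $  — expand T -> y d T
step 5: stack=$ T d y  input=y d y $  — match y
step 6: stack=$ T d  input=d y $  — match d
step 7: stack=$ T  input=y $  — expand T -> y d T
step 8: stack=$ T d y  input=y $  — match y
step 9: stack=$ T d  input=$  — error: top is terminal d but lookahead is $

$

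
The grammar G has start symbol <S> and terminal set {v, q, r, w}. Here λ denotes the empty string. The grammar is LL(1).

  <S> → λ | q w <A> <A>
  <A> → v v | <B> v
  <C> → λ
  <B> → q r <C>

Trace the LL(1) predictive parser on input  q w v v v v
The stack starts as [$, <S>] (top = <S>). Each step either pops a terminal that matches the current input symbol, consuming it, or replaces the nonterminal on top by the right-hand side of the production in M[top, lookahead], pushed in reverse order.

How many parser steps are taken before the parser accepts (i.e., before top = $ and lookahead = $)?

9

     Stack          Input          Action
  1  $ <S>          q w v v v v $  expand <S> → q w <A> <A>
  2  $ <A> <A> w q  q w v v v v $  match q
  3  $ <A> <A> w    w v v v v $    match w
  4  $ <A> <A>      v v v v $      expand <A> → v v
  5  $ <A> v v      v v v v $      match v
  6  $ <A> v        v v v $        match v
  7  $ <A>          v v $          expand <A> → v v
  8  $ v v          v v $          match v
  9  $ v            v $            match v
Accept reached after 9 steps.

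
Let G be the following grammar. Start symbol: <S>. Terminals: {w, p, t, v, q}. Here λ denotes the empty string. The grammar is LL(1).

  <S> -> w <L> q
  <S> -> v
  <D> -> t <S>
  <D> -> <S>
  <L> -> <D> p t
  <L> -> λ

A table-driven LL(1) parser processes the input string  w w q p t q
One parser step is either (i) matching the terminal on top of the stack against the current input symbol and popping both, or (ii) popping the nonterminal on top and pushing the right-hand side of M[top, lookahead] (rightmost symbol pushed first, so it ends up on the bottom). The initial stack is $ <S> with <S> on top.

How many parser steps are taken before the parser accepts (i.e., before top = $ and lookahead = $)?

11

      Stack            Input          Action
   1  $ <S>            w w q p t q $  expand <S> -> w <L> q
   2  $ q <L> w        w w q p t q $  match w
   3  $ q <L>          w q p t q $    expand <L> -> <D> p t
   4  $ q t p <D>      w q p t q $    expand <D> -> <S>
   5  $ q t p <S>      w q p t q $    expand <S> -> w <L> q
   6  $ q t p q <L> w  w q p t q $    match w
   7  $ q t p q <L>    q p t q $      expand <L> -> λ
   8  $ q t p q        q p t q $      match q
   9  $ q t p          p t q $        match p
  10  $ q t            t q $          match t
  11  $ q              q $            match q
Accept reached after 11 steps.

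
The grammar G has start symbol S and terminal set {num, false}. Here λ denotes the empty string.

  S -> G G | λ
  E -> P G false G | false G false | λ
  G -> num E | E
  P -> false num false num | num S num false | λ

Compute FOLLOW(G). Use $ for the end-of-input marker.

FIRST(P) = {λ, false, num}
FIRST(S) = {λ, false, num}  (via G G)
FIRST(E) = {λ, false, num}  (via P G false G)
FIRST(G) = {λ, false, num}  (via E)
FOLLOW(S) includes $ since S is the start symbol.
FOLLOW(S): in P->num S num false, S is followed by num false with FIRST {num}. Thus FOLLOW(S) = {$, num}.
FOLLOW(P): in E->P G false G, P is followed by G false G with FIRST {false, num}. Thus FOLLOW(P) = {false, num}.
FOLLOW(E): in G->num E, the suffix after E is empty, so FOLLOW(E) ⊇ FOLLOW(G) = {$, false, num}; in G->E, the suffix after E is empty, so FOLLOW(E) ⊇ FOLLOW(G) = {$, false, num}. Thus FOLLOW(E) = {$, false, num}.
FOLLOW(G): in S->G G (occurrence 1), G is followed by G with FIRST {λ, false, num}; in S->G G (occurrence 1), the suffix after G is nullable, so FOLLOW(G) ⊇ FOLLOW(S) = {$, num}; in S->G G (occurrence 2), the suffix after G is empty, so FOLLOW(G) ⊇ FOLLOW(S) = {$, num}; in E->P G false G (occurrence 1), G is followed by false G with FIRST {false}; in E->P G false G (occurrence 2), the suffix after G is empty, so FOLLOW(G) ⊇ FOLLOW(E) = {$, false, num}; in E->false G false, G is followed by false with FIRST {false}. Thus FOLLOW(G) = {$, false, num}.

{$, false, num}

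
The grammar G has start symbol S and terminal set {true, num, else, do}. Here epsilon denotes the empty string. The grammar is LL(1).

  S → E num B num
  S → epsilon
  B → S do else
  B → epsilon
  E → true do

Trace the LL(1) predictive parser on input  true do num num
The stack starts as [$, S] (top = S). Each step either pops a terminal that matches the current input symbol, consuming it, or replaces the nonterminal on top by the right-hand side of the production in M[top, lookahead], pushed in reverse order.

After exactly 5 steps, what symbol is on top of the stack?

step 1: stack=$ S  input=true do num num $  — expand S → E num B num
step 2: stack=$ num B num E  input=true do num num $  — expand E → true do
step 3: stack=$ num B num do true  input=true do num num $  — match true
step 4: stack=$ num B num do  input=do num num $  — match do
step 5: stack=$ num B num  input=num num $  — match num
Stack after step 5: $ num B (top = B).

B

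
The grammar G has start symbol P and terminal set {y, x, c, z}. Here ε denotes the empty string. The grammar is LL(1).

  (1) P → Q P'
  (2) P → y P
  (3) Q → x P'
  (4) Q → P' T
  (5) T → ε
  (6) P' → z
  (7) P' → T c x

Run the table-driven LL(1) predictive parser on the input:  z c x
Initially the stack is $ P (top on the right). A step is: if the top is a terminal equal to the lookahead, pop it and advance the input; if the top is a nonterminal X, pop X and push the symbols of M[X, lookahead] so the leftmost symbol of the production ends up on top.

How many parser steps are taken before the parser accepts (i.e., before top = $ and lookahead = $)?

     Stack      Input    Action
  1  $ P        z c x $  expand P → Q P'
  2  $ P' Q     z c x $  expand Q → P' T
  3  $ P' T P'  z c x $  expand P' → z
  4  $ P' T z   z c x $  match z
  5  $ P' T     c x $    expand T → ε
  6  $ P'       c x $    expand P' → T c x
  7  $ x c T    c x $    expand T → ε
  8  $ x c      c x $    match c
  9  $ x        x $      match x
Accept reached after 9 steps.

9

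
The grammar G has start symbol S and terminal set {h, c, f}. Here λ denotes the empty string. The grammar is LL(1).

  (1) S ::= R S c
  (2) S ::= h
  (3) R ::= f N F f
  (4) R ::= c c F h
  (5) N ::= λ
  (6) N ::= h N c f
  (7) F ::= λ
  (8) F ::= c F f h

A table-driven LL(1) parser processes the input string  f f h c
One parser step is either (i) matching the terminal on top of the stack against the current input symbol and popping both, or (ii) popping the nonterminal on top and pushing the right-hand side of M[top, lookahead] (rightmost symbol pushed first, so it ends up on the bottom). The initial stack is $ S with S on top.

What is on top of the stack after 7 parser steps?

h

step 1: stack=$ S  input=f f h c $  — expand S ::= R S c
step 2: stack=$ c S R  input=f f h c $  — expand R ::= f N F f
step 3: stack=$ c S f F N f  input=f f h c $  — match f
step 4: stack=$ c S f F N  input=f h c $  — expand N ::= λ
step 5: stack=$ c S f F  input=f h c $  — expand F ::= λ
step 6: stack=$ c S f  input=f h c $  — match f
step 7: stack=$ c S  input=h c $  — expand S ::= h
Stack after step 7: $ c h (top = h).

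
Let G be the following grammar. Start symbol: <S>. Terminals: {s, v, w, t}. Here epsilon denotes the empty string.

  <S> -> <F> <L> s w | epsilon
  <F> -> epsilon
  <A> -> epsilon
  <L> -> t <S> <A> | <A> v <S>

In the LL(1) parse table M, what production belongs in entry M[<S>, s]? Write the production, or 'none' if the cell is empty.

<S> -> epsilon

FIRST(<F>) = {epsilon}
FIRST(<A>) = {epsilon}
FIRST(<L>) = {t, v}  (via <A> v <S>)
FIRST(<S>) = {epsilon, t, v}  (via <F> <L> s w)
FOLLOW(<S>) includes $ since <S> is the start symbol.
FOLLOW(<L>): in <S>-><F> <L> s w, <L> is followed by s w with FIRST {s}. Thus FOLLOW(<L>) = {s}.
FOLLOW(<S>): in <L>->t <S> <A>, <S> is followed by <A> with FIRST {epsilon}; in <L>->t <S> <A>, the suffix after <S> is nullable, so FOLLOW(<S>) ⊇ FOLLOW(<L>) = {s}; in <L>-><A> v <S>, the suffix after <S> is empty, so FOLLOW(<S>) ⊇ FOLLOW(<L>) = {s}. Thus FOLLOW(<S>) = {$, s}.
For <S> -> <F> <L> s w: FIRST(<F> <L> s w) = {t, v}, so it goes in M[<S>, t] for t ∈ {t, v}.
For <S> -> epsilon: FIRST(epsilon) = {epsilon}, so it goes in M[<S>, t] for t ∈ {}; since epsilon ∈ FIRST, also for every t ∈ FOLLOW(<S>) = {$, s}.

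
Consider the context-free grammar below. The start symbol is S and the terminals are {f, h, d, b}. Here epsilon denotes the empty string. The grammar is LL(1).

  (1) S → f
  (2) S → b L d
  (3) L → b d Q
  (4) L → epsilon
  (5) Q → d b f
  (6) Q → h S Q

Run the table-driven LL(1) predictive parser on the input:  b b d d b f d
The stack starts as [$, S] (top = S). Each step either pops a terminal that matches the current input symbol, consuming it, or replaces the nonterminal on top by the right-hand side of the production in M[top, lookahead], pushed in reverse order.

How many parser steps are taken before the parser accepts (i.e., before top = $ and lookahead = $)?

10

step 1: stack=$ S  input=b b d d b f d $  — expand S → b L d
step 2: stack=$ d L b  input=b b d d b f d $  — match b
step 3: stack=$ d L  input=b d d b f d $  — expand L → b d Q
step 4: stack=$ d Q d b  input=b d d b f d $  — match b
step 5: stack=$ d Q d  input=d d b f d $  — match d
step 6: stack=$ d Q  input=d b f d $  — expand Q → d b f
step 7: stack=$ d f b d  input=d b f d $  — match d
step 8: stack=$ d f b  input=b f d $  — match b
step 9: stack=$ d f  input=f d $  — match f
step 10: stack=$ d  input=d $  — match d
Accept reached after 10 steps.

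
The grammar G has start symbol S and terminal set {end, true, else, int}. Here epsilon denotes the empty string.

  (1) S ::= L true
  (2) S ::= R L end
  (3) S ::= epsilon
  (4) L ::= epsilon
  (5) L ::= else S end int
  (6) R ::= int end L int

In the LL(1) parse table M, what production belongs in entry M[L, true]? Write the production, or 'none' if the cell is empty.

L ::= epsilon

FIRST(L) = {epsilon, else}
FIRST(R) = {int}
FIRST(S) = {epsilon, else, int, true}  (via L true, R L end)
FOLLOW(S) includes $ since S is the start symbol.
FOLLOW(L): in S::=L true, L is followed by true with FIRST {true}; in S::=R L end, L is followed by end with FIRST {end}; in R::=int end L int, L is followed by int with FIRST {int}. Thus FOLLOW(L) = {end, int, true}.
For L ::= epsilon: FIRST(epsilon) = {epsilon}, so it goes in M[L, t] for t ∈ {}; since epsilon ∈ FIRST, also for every t ∈ FOLLOW(L) = {end, int, true}.
For L ::= else S end int: FIRST(else S end int) = {else}, so it goes in M[L, t] for t ∈ {else}.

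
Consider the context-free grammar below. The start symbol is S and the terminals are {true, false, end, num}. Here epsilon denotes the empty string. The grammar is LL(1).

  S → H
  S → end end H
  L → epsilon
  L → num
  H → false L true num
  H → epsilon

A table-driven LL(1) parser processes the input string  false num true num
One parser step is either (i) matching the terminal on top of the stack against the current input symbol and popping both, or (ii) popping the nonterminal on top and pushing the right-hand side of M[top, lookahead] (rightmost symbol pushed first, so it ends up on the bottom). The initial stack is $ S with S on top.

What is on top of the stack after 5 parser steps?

true

step 1: stack=$ S  input=false num true num $  — expand S → H
step 2: stack=$ H  input=false num true num $  — expand H → false L true num
step 3: stack=$ num true L false  input=false num true num $  — match false
step 4: stack=$ num true L  input=num true num $  — expand L → num
step 5: stack=$ num true num  input=num true num $  — match num
Stack after step 5: $ num true (top = true).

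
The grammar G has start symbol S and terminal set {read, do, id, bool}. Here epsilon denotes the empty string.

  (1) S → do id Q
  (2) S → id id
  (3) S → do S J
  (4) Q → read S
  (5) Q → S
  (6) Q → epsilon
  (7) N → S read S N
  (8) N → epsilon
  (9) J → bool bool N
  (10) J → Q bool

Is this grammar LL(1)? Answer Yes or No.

No

FIRST(S) = {do, id}
FIRST(Q) = {epsilon, do, id, read}
FIRST(N) = {epsilon, do, id}
FIRST(J) = {bool, do, id, read}
FOLLOW(S) = {$, bool, do, id, read}
FOLLOW(Q) = {$, bool, do, id, read}
FOLLOW(N) = {$, bool, do, id, read}
FOLLOW(J) = {$, bool, do, id, read}
Cell M[J, bool] receives both J → bool bool N and J → Q bool — the grammar is not LL(1).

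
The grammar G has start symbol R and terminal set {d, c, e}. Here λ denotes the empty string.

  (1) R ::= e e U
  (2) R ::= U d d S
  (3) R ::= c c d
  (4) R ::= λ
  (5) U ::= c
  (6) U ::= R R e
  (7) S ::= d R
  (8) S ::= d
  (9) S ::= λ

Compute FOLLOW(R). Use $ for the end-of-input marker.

FIRST(S): from S::=d R we get {d}; from S::=d we get {d}; from S::=λ we get {λ}. So FIRST(S) = {λ, d}.
FIRST(R): from R::=e e U we get {e}; from R::=U d d S we get {c, e}; from R::=c c d we get {c}; from R::=λ we get {λ}. So FIRST(R) = {λ, c, e}.
FIRST(U): from U::=c we get {c}; from U::=R R e we get {c, e}. So FIRST(U) = {c, e}.
FOLLOW(R) includes $ since R is the start symbol.
FOLLOW(R): in U::=R R e (occurrence 1), R is followed by R e with FIRST {c, e}; in U::=R R e (occurrence 2), R is followed by e with FIRST {e}; in S::=d R, the suffix after R is empty, so FOLLOW(R) ⊇ FOLLOW(S) = {$, c, e}. Thus FOLLOW(R) = {$, c, e}.
FOLLOW(U): in R::=e e U, the suffix after U is empty, so FOLLOW(U) ⊇ FOLLOW(R) = {$, c, e}; in R::=U d d S, U is followed by d d S with FIRST {d}. Thus FOLLOW(U) = {$, c, d, e}.
FOLLOW(S): in R::=U d d S, the suffix after S is empty, so FOLLOW(S) ⊇ FOLLOW(R) = {$, c, e}. Thus FOLLOW(S) = {$, c, e}.

{$, c, e}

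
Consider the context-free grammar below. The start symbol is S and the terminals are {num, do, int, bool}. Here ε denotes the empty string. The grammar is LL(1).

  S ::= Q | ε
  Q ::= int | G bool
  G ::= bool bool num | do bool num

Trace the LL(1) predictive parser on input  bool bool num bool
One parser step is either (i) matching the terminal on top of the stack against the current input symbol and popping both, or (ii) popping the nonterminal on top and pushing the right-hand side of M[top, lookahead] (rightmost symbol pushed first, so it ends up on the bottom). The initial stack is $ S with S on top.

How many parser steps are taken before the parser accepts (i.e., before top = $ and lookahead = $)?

7

     Stack                 Input                 Action
  1  $ S                   bool bool num bool $  expand S ::= Q
  2  $ Q                   bool bool num bool $  expand Q ::= G bool
  3  $ bool G              bool bool num bool $  expand G ::= bool bool num
  4  $ bool num bool bool  bool bool num bool $  match bool
  5  $ bool num bool       bool num bool $       match bool
  6  $ bool num            num bool $            match num
  7  $ bool                bool $                match bool
Accept reached after 7 steps.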